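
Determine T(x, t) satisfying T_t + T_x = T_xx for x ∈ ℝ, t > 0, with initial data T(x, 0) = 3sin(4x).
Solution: Change to a moving frame: let η = x - t, σ = t and write T(x,t) = u(η,σ).
By the chain rule T_t = u_σ - u_η, T_x = u_η, T_xx = u_ηη.
Then T_t + T_x = u_σ: the advection term cancels and the PDE becomes the heat equation u_σ = u_ηη on η ∈ ℝ.
Initial data: u(η,0) = T(η,0) = 3sin(4η).
On η ∈ ℝ each mode satisfies (sin(nη))″ = -n² sin(nη), so exp(-n²σ) sin(nη) solves the heat equation; by superposition u(η,σ) = Σ c_n exp(-n²σ) sin(nη).
Reading off the coefficients: c_4=3, so u(η,σ) = 3exp(-16σ)sin(4η).
Substituting back η = x - t, σ = t: T(x,t) = u(x - t, t).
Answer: T(x, t) = -3exp(-16t)sin(4t - 4x)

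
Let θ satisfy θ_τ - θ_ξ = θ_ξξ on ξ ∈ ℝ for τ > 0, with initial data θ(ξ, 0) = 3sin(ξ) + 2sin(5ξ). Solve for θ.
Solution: Change to a moving frame: let η = ξ + τ, σ = τ and write θ(ξ,τ) = u(η,σ).
By the chain rule θ_τ = u_σ + u_η, θ_ξ = u_η, θ_ξξ = u_ηη.
Then θ_τ - θ_ξ = u_σ: the advection term cancels and the PDE becomes the heat equation u_σ = u_ηη on η ∈ ℝ.
Initial data: u(η,0) = θ(η,0) = 3sin(η) + 2sin(5η).
On η ∈ ℝ each mode satisfies (sin(nη))″ = -n² sin(nη), so exp(-n²σ) sin(nη) solves the heat equation; by superposition u(η,σ) = Σ c_n exp(-n²σ) sin(nη).
Reading off the coefficients: c_1=3, c_5=2, so u(η,σ) = 3exp(-σ)sin(η) + 2exp(-25σ)sin(5η).
Substituting back η = ξ + τ, σ = τ: θ(ξ,τ) = u(ξ + τ, τ).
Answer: θ(ξ, τ) = 3exp(-τ)sin(ξ + τ) + 2exp(-25τ)sin(5ξ + 5τ)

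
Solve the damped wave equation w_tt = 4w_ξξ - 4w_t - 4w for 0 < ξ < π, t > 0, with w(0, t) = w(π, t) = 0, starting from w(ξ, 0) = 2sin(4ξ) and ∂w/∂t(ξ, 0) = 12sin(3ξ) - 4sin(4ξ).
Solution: Substitute w = exp(-2t)u, i.e. u = exp(2t)w.
By the product rule, w_t = exp(-2t)(u_t - 2u), w_tt = exp(-2t)(u_tt - 4u_t + 4u), w_ξξ = exp(-2t)u_ξξ.
Substituting into the PDE and dividing by exp(-2t): u_tt - 4u_t + 4u = 4u_ξξ - 4(u_t - 2u) - 4u.
The lower-order terms cancel, leaving the standard wave equation u_tt = 4u_ξξ.
Initial data for u: u(ξ,0) = w(ξ,0) = 2sin(4ξ); u_t(ξ,0) = w_t(ξ,0) + 2w(ξ,0) = 12sin(3ξ). The boundary conditions carry over: u(0,t) = u(π,t) = 0.
Solve for u:
  Using separation of variables u = X(ξ)T(t):
  Eigenfunctions: sin(nξ), n = 1, 2, 3, ...
  General solution: u(ξ, t) = Σ [A_n cos(2n t) + B_n sin(2n t)] sin(nξ)
  From u(ξ,0) = 2sin(4ξ): A_4=2. From u_t(ξ,0) = 12sin(3ξ), using u_t(ξ,0) = Σ ω_n B_n sin(nξ) with ω_n = 2n: B_3 = 12/6 = 2.
Hence u(ξ,t) = 2sin(6t)sin(3ξ) + 2sin(4ξ)cos(8t).
Transform back: w(ξ,t) = exp(-2t)u(ξ,t).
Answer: w(ξ, t) = 2exp(-2t)sin(6t)sin(3ξ) + 2exp(-2t)sin(4ξ)cos(8t)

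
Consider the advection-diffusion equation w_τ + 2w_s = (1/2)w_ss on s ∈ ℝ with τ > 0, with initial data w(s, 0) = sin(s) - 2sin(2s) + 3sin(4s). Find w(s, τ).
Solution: Moving frame: η = s - 2τ, σ = τ, w = u(η,σ), so w_τ = u_σ - 2u_η and w_ss = u_ηη.
Hence w_τ + 2w_s = u_σ and the PDE becomes the heat equation u_σ = (1/2)u_ηη on η ∈ ℝ.
Initial data: u(η,0) = w(η,0) = sin(η) - 2sin(2η) + 3sin(4η). Each mode sin(nη) decays as exp(-n²σ/2) on ℝ, so u(η,σ) = Σ c_n exp(-n²σ/2) sin(nη) with c_1=1, c_2=-2, c_4=3: u(η,σ) = -2exp(-2σ)sin(2η) + 3exp(-8σ)sin(4η) + exp(-σ/2)sin(η).
Substituting back: w(s,τ) = u(s - 2τ, τ).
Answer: w(s, τ) = -2exp(-2τ)sin(2s - 4τ) + 3exp(-8τ)sin(4s - 8τ) + exp(-τ/2)sin(s - 2τ)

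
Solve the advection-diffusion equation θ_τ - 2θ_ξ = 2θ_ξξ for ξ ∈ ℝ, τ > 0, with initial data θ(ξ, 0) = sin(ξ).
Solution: Moving frame: η = ξ + 2τ, σ = τ, θ = u(η,σ), so θ_τ = u_σ + 2u_η and θ_ξξ = u_ηη.
Hence θ_τ - 2θ_ξ = u_σ and the PDE becomes the heat equation u_σ = 2u_ηη on η ∈ ℝ.
Initial data: u(η,0) = θ(η,0) = sin(η). Each mode sin(nη) decays as exp(-2n²σ) on ℝ, so u(η,σ) = Σ c_n exp(-2n²σ) sin(nη) with c_1=1: u(η,σ) = exp(-2σ)sin(η).
Substituting back: θ(ξ,τ) = u(ξ + 2τ, τ).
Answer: θ(ξ, τ) = exp(-2τ)sin(ξ + 2τ)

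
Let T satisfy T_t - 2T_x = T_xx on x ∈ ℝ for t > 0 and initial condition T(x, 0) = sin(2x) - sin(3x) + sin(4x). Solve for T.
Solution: Change to a moving frame: let η = x + 2t, σ = t and write T(x,t) = u(η,σ).
By the chain rule T_t = u_σ + 2u_η, T_x = u_η, T_xx = u_ηη.
Then T_t - 2T_x = u_σ: the advection term cancels and the PDE becomes the heat equation u_σ = u_ηη on η ∈ ℝ.
Initial data: u(η,0) = T(η,0) = sin(2η) - sin(3η) + sin(4η).
On η ∈ ℝ each mode satisfies (sin(nη))″ = -n² sin(nη), so exp(-n²σ) sin(nη) solves the heat equation; by superposition u(η,σ) = Σ c_n exp(-n²σ) sin(nη).
Reading off the coefficients: c_2=1, c_3=-1, c_4=1, so u(η,σ) = exp(-4σ)sin(2η) - exp(-9σ)sin(3η) + exp(-16σ)sin(4η).
Substituting back η = x + 2t, σ = t: T(x,t) = u(x + 2t, t).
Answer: T(x, t) = exp(-4t)sin(4t + 2x) - exp(-9t)sin(6t + 3x) + exp(-16t)sin(8t + 4x)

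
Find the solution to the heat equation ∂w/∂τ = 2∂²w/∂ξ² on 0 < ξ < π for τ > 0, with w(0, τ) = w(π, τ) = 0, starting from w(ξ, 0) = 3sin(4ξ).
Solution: Using separation of variables w = X(ξ)T(τ):
Eigenfunctions: sin(nξ), n = 1, 2, 3, ...
General solution: w(ξ, τ) = Σ c_n sin(nξ) exp(-2n² τ)
Matching w(ξ,0) = 3sin(4ξ) term by term: c_4=3.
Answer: w(ξ, τ) = 3exp(-32τ)sin(4ξ)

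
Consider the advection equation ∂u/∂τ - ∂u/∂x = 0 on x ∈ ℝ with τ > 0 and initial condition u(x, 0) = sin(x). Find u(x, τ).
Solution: By characteristics (dx/dτ = -1), u(x,τ) = f(x + τ) with f = u(·, 0).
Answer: u(x, τ) = sin(x + τ)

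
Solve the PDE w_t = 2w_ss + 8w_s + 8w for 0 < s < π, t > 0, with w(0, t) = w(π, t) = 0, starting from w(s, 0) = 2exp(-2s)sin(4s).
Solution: Substitute w = exp(-2s)u.
Then w_s = exp(-2s)(u_s - 2u), w_ss = exp(-2s)(u_ss - 4u_s + 4u), w_t = exp(-2s)u_t; substituting and dividing by exp(-2s), the lower-order terms cancel: u_t = 2u_ss (standard heat equation).
Data for u: u(s,0) = exp(2s)w(s,0) = 2sin(4s). The boundary conditions carry over: u(0,t) = u(π,t) = 0.
Separating variables: u = Σ c_n exp(-2n²t) sin(ns). From u(s,0) = 2sin(4s): c_4=2.
So u(s,t) = 2exp(-32t)sin(4s), and w(s,t) = exp(-2s)u(s,t).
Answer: w(s, t) = 2exp(-2s)exp(-32t)sin(4s)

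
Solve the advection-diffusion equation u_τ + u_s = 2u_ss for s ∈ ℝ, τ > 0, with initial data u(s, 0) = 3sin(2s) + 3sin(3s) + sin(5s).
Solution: Change to a moving frame: let η = s - τ, σ = τ and write u(s,τ) = w(η,σ).
By the chain rule u_τ = w_σ - w_η, u_s = w_η, u_ss = w_ηη.
Then u_τ + u_s = w_σ: the advection term cancels and the PDE becomes the heat equation w_σ = 2w_ηη on η ∈ ℝ.
Initial data: w(η,0) = u(η,0) = 3sin(2η) + 3sin(3η) + sin(5η).
On η ∈ ℝ each mode satisfies (sin(nη))″ = -n² sin(nη), so exp(-2n²σ) sin(nη) solves the heat equation; by superposition w(η,σ) = Σ c_n exp(-2n²σ) sin(nη).
Reading off the coefficients: c_2=3, c_3=3, c_5=1, so w(η,σ) = 3exp(-8σ)sin(2η) + 3exp(-18σ)sin(3η) + exp(-50σ)sin(5η).
Substituting back η = s - τ, σ = τ: u(s,τ) = w(s - τ, τ).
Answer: u(s, τ) = 3exp(-8τ)sin(2s - 2τ) + 3exp(-18τ)sin(3s - 3τ) + exp(-50τ)sin(5s - 5τ)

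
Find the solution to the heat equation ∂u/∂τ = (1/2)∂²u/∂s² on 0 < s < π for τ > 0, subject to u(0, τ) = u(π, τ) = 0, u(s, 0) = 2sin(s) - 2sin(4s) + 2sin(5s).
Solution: Using separation of variables u = X(s)T(τ):
Eigenfunctions: sin(ns), n = 1, 2, 3, ...
General solution: u(s, τ) = Σ c_n sin(ns) exp(-n² τ/2)
Matching u(s,0) = 2sin(s) - 2sin(4s) + 2sin(5s) term by term: c_1=2, c_4=-2, c_5=2.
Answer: u(s, τ) = -2exp(-8τ)sin(4s) + 2exp(-τ/2)sin(s) + 2exp(-25τ/2)sin(5s)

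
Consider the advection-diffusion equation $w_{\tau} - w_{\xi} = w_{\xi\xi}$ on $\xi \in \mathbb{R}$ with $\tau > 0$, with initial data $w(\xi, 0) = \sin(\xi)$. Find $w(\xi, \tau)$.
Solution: Moving frame: $\eta = \xi + \tau$, $\sigma = \tau$, $w = u(\eta,\sigma)$, so $w_{\tau} = u_{\sigma} + u_{\eta}$ and $w_{\xi\xi} = u_{\eta\eta}$.
Hence $w_{\tau} - w_{\xi} = u_{\sigma}$ and the PDE becomes the heat equation $u_{\sigma} = u_{\eta\eta}$ on $\eta \in \mathbb{R}$.
Initial data: $u(\eta,0) = w(\eta,0) = \sin(\eta)$. Each mode $\sin(n\eta)$ decays as $e^{-n^2\sigma}$ on $\mathbb{R}$, so $u(\eta,\sigma) = \sum c_n e^{-n^2\sigma} \sin(n\eta)$ with $c_1=1$: $u(\eta,\sigma) = e^{-\sigma} \sin(\eta)$.
Substituting back: $w(\xi,\tau) = u(\xi + \tau, \tau)$.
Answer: $w(\xi, \tau) = e^{-\tau} \sin(\tau + \xi)$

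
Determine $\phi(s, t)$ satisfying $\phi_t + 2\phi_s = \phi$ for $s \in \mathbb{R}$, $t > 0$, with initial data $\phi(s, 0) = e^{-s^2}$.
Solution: Substitute $\phi = e^{t}u$.
Then $\phi_t = e^{t}(u_t + u)$, $\phi_s = e^{t}u_s$; substituting and dividing by $e^{t}$, the lower-order terms cancel: $u_t + 2u_s = 0$ (standard advection equation).
Data for $u$: $u(s,0) = \phi(s,0) = e^{-s^2}$.
By characteristics ($ds/dt = 2$), $u(s,t) = f(s - 2t)$ with $f = u( \cdot , 0)$.
So $u(s,t) = e^{-(s - 2 t)^2}$, and $\phi(s,t) = e^{t}u(s,t)$.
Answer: $\phi(s, t) = e^{t} e^{-(s - 2 t)^2}$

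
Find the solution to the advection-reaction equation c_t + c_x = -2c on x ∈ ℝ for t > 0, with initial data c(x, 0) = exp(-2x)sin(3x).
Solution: Substitute c = exp(-2x)u, i.e. u = exp(2x)c.
By the product rule, c_x = exp(-2x)(u_x - 2u), c_t = exp(-2x)u_t.
Substituting into the PDE and dividing by exp(-2x): u_t + (u_x - 2u) = -2u.
The lower-order terms cancel, leaving the standard advection equation u_t + u_x = 0.
Initial data for u: u(x,0) = exp(2x)c(x,0) = sin(3x).
Solve for u:
  By method of characteristics (waves move right with speed 1):
  Along characteristics x - t = const, u is constant, so u(x,t) = f(x - t) with f = u(·, 0).
Hence u(x,t) = -sin(3t - 3x).
Transform back: c(x,t) = exp(-2x)u(x,t).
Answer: c(x, t) = -exp(-2x)sin(3t - 3x)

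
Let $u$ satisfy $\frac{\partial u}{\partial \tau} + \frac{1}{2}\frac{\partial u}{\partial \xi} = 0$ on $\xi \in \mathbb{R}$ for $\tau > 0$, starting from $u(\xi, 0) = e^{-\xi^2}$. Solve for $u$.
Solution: By characteristics ($d\xi/d\tau = 1/2$), $u(\xi,\tau) = f(\xi - \frac{1}{2}\tau)$ with $f = u( \cdot , 0)$.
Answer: $u(\xi, \tau) = e^{-(-\tau/2 + \xi)^2}$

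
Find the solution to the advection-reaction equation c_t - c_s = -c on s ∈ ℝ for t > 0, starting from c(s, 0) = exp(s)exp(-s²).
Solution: Substitute c = exp(s)u.
Then c_s = exp(s)(u_s + u), c_t = exp(s)u_t; substituting and dividing by exp(s), the lower-order terms cancel: u_t - u_s = 0 (standard advection equation).
Data for u: u(s,0) = exp(-s)c(s,0) = exp(-s²).
By characteristics (ds/dt = -1), u(s,t) = f(s + t) with f = u(·, 0).
So u(s,t) = exp(-(s + t)²), and c(s,t) = exp(s)u(s,t).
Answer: c(s, t) = exp(s)exp(-(s + t)²)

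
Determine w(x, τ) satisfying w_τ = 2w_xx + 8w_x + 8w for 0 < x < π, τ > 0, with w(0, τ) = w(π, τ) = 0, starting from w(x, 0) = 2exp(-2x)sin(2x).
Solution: Substitute w = exp(-2x)u.
Then w_x = exp(-2x)(u_x - 2u), w_xx = exp(-2x)(u_xx - 4u_x + 4u), w_τ = exp(-2x)u_τ; substituting and dividing by exp(-2x), the lower-order terms cancel: u_τ = 2u_xx (standard heat equation).
Data for u: u(x,0) = exp(2x)w(x,0) = 2sin(2x). The boundary conditions carry over: u(0,τ) = u(π,τ) = 0.
Separating variables: u = Σ c_n exp(-2n²τ) sin(nx). From u(x,0) = 2sin(2x): c_2=2.
So u(x,τ) = 2exp(-8τ)sin(2x), and w(x,τ) = exp(-2x)u(x,τ).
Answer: w(x, τ) = 2exp(-2x)exp(-8τ)sin(2x)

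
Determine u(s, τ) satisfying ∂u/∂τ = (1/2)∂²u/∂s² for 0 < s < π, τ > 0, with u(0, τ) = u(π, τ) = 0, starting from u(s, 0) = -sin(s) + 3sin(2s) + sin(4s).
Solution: Using separation of variables u = X(s)T(τ):
Eigenfunctions: sin(ns), n = 1, 2, 3, ...
General solution: u(s, τ) = Σ c_n sin(ns) exp(-n² τ/2)
Matching u(s,0) = -sin(s) + 3sin(2s) + sin(4s) term by term: c_1=-1, c_2=3, c_4=1.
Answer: u(s, τ) = 3exp(-2τ)sin(2s) + exp(-8τ)sin(4s) - exp(-τ/2)sin(s)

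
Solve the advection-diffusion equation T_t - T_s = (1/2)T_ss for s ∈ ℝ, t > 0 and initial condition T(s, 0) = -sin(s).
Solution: Change to a moving frame: let η = s + t, σ = t and write T(s,t) = u(η,σ).
By the chain rule T_t = u_σ + u_η, T_s = u_η, T_ss = u_ηη.
Then T_t - T_s = u_σ: the advection term cancels and the PDE becomes the heat equation u_σ = (1/2)u_ηη on η ∈ ℝ.
Initial data: u(η,0) = T(η,0) = -sin(η).
On η ∈ ℝ each mode satisfies (sin(nη))″ = -n² sin(nη), so exp(-n²σ/2) sin(nη) solves the heat equation; by superposition u(η,σ) = Σ c_n exp(-n²σ/2) sin(nη).
Reading off the coefficients: c_1=-1, so u(η,σ) = -exp(-σ/2)sin(η).
Substituting back η = s + t, σ = t: T(s,t) = u(s + t, t).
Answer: T(s, t) = -exp(-t/2)sin(s + t)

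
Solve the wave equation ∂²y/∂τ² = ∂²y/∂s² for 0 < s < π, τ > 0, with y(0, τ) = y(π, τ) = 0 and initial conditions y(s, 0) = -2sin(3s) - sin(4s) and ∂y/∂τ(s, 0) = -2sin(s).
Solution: Using separation of variables y = X(s)T(τ):
Eigenfunctions: sin(ns), n = 1, 2, 3, ...
General solution: y(s, τ) = Σ [A_n cos(n τ) + B_n sin(n τ)] sin(ns)
From y(s,0) = -2sin(3s) - sin(4s): A_3=-2, A_4=-1. From y_τ(s,0) = -2sin(s), using y_τ(s,0) = Σ ω_n B_n sin(ns) with ω_n = n: B_1 = (-2)/1 = -2.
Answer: y(s, τ) = -2sin(s)sin(τ) - 2sin(3s)cos(3τ) - sin(4s)cos(4τ)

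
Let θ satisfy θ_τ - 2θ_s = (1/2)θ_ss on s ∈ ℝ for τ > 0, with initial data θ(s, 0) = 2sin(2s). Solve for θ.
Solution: Change to a moving frame: let η = s + 2τ, σ = τ and write θ(s,τ) = u(η,σ).
By the chain rule θ_τ = u_σ + 2u_η, θ_s = u_η, θ_ss = u_ηη.
Then θ_τ - 2θ_s = u_σ: the advection term cancels and the PDE becomes the heat equation u_σ = (1/2)u_ηη on η ∈ ℝ.
Initial data: u(η,0) = θ(η,0) = 2sin(2η).
On η ∈ ℝ each mode satisfies (sin(nη))″ = -n² sin(nη), so exp(-n²σ/2) sin(nη) solves the heat equation; by superposition u(η,σ) = Σ c_n exp(-n²σ/2) sin(nη).
Reading off the coefficients: c_2=2, so u(η,σ) = 2exp(-2σ)sin(2η).
Substituting back η = s + 2τ, σ = τ: θ(s,τ) = u(s + 2τ, τ).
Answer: θ(s, τ) = 2exp(-2τ)sin(2s + 4τ)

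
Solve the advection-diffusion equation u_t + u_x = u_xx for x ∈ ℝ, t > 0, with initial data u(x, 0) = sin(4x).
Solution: Change to a moving frame: let η = x - t, σ = t and write u(x,t) = w(η,σ).
By the chain rule u_t = w_σ - w_η, u_x = w_η, u_xx = w_ηη.
Then u_t + u_x = w_σ: the advection term cancels and the PDE becomes the heat equation w_σ = w_ηη on η ∈ ℝ.
Initial data: w(η,0) = u(η,0) = sin(4η).
On η ∈ ℝ each mode satisfies (sin(nη))″ = -n² sin(nη), so exp(-n²σ) sin(nη) solves the heat equation; by superposition w(η,σ) = Σ c_n exp(-n²σ) sin(nη).
Reading off the coefficients: c_4=1, so w(η,σ) = exp(-16σ)sin(4η).
Substituting back η = x - t, σ = t: u(x,t) = w(x - t, t).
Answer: u(x, t) = -exp(-16t)sin(4t - 4x)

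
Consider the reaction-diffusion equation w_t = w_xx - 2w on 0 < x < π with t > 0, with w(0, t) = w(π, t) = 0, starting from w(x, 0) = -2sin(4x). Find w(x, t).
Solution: Substitute w = exp(-2t)u, i.e. u = exp(2t)w.
By the product rule, w_t = exp(-2t)(u_t - 2u), w_xx = exp(-2t)u_xx.
Substituting into the PDE and dividing by exp(-2t): u_t - 2u = u_xx - 2u.
The lower-order terms cancel, leaving the standard heat equation u_t = u_xx.
Initial data for u: u(x,0) = w(x,0) = -2sin(4x). The boundary conditions carry over: u(0,t) = u(π,t) = 0.
Solve for u:
  Using separation of variables u = X(x)T(t):
  Eigenfunctions: sin(nx), n = 1, 2, 3, ...
  General solution: u(x, t) = Σ c_n sin(nx) exp(-n² t)
  Matching u(x,0) = -2sin(4x) term by term: c_4=-2.
Hence u(x,t) = -2exp(-16t)sin(4x).
Transform back: w(x,t) = exp(-2t)u(x,t).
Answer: w(x, t) = -2exp(-18t)sin(4x)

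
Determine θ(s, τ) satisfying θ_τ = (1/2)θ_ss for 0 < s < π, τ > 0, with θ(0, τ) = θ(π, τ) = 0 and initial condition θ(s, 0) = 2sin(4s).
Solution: Using separation of variables θ = X(s)G(τ):
Eigenfunctions: sin(ns), n = 1, 2, 3, ...
General solution: θ(s, τ) = Σ c_n sin(ns) exp(-n² τ/2)
Matching θ(s,0) = 2sin(4s) term by term: c_4=2.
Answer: θ(s, τ) = 2exp(-8τ)sin(4s)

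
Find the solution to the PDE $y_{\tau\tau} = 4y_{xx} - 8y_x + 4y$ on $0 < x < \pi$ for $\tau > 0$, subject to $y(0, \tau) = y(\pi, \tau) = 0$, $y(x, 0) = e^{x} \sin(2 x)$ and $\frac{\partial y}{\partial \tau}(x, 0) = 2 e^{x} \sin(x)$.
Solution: Substitute $y = e^{x}u$, i.e. $u = e^{-x}y$.
By the product rule, $y_x = e^{x}(u_x + u)$, $y_{xx} = e^{x}(u_{xx} + 2u_x + u)$, $y_{\tau\tau} = e^{x}u_{\tau\tau}$.
Substituting into the PDE and dividing by $e^{x}$: $u_{\tau\tau} = 4(u_{xx} + 2u_x + u) - 8(u_x + u) + 4u$.
The lower-order terms cancel, leaving the standard wave equation $u_{\tau\tau} = 4u_{xx}$.
Initial data for $u$: $u(x,0) = e^{-x}y(x,0) = \sin(2 x)$; $u_{\tau}(x,0) = e^{-x}y_{\tau}(x,0) = 2 \sin(x)$. The boundary conditions carry over: $u(0,\tau) = u(\pi,\tau) = 0$.
Solve for $u$:
  Using separation of variables $u = X(x)T(\tau)$:
  Eigenfunctions: $\sin(nx)$, $n = 1, 2, 3, \ldots$
  General solution: $u(x, \tau) = \sum [A_n \cos(2n \tau) + B_n \sin(2n \tau)] \sin(nx)$
  From $u(x,0) = \sin(2 x)$: $A_2=1$. From $u_{\tau}(x,0) = 2 \sin(x)$, using $u_{\tau}(x,0) = \sum \omega_n B_n \sin(nx)$ with $\omega_n = 2n$: $B_1 = 2/2 = 1$.
Hence $u(x,\tau) = \sin(x) \sin(2 \tau) + \sin(2 x) \cos(4 \tau)$.
Transform back: $y(x,\tau) = e^{x}u(x,\tau)$.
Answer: $y(x, \tau) = e^{x} \sin(2 \tau) \sin(x) + e^{x} \sin(2 x) \cos(4 \tau)$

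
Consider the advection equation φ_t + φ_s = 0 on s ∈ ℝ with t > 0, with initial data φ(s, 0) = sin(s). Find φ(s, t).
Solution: By method of characteristics (waves move right with speed 1):
Along characteristics s - t = const, φ is constant, so φ(s,t) = f(s - t) with f = φ(·, 0).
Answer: φ(s, t) = sin(s - t)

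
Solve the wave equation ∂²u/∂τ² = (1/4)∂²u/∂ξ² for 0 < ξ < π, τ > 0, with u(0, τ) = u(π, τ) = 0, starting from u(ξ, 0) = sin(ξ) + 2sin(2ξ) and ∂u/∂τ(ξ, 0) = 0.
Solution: Using separation of variables u = X(ξ)T(τ):
Eigenfunctions: sin(nξ), n = 1, 2, 3, ...
General solution: u(ξ, τ) = Σ [A_n cos(n τ/2) + B_n sin(n τ/2)] sin(nξ)
From u(ξ,0) = sin(ξ) + 2sin(2ξ): A_1=1, A_2=2. From u_τ(ξ,0) = 0: all B_n = 0.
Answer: u(ξ, τ) = sin(ξ)cos(τ/2) + 2sin(2ξ)cos(τ)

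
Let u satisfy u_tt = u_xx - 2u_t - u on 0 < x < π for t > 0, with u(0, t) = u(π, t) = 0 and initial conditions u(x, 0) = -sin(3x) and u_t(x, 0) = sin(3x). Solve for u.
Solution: Substitute u = exp(-t)w, i.e. w = exp(t)u.
By the product rule, u_t = exp(-t)(w_t - w), u_tt = exp(-t)(w_tt - 2w_t + w), u_xx = exp(-t)w_xx.
Substituting into the PDE and dividing by exp(-t): w_tt - 2w_t + w = w_xx - 2(w_t - w) - w.
The lower-order terms cancel, leaving the standard wave equation w_tt = w_xx.
Initial data for w: w(x,0) = u(x,0) = -sin(3x); w_t(x,0) = u_t(x,0) + u(x,0) = 0. The boundary conditions carry over: w(0,t) = w(π,t) = 0.
Solve for w:
  Using separation of variables w = X(x)T(t):
  Eigenfunctions: sin(nx), n = 1, 2, 3, ...
  General solution: w(x, t) = Σ [A_n cos(n t) + B_n sin(n t)] sin(nx)
  From w(x,0) = -sin(3x): A_3=-1. From w_t(x,0) = 0: all B_n = 0.
Hence w(x,t) = -sin(3x)cos(3t).
Transform back: u(x,t) = exp(-t)w(x,t).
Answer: u(x, t) = -exp(-t)sin(3x)cos(3t)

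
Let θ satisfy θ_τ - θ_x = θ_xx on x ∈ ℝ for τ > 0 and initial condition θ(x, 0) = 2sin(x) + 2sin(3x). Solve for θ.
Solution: Change to a moving frame: let η = x + τ, σ = τ and write θ(x,τ) = u(η,σ).
By the chain rule θ_τ = u_σ + u_η, θ_x = u_η, θ_xx = u_ηη.
Then θ_τ - θ_x = u_σ: the advection term cancels and the PDE becomes the heat equation u_σ = u_ηη on η ∈ ℝ.
Initial data: u(η,0) = θ(η,0) = 2sin(η) + 2sin(3η).
On η ∈ ℝ each mode satisfies (sin(nη))″ = -n² sin(nη), so exp(-n²σ) sin(nη) solves the heat equation; by superposition u(η,σ) = Σ c_n exp(-n²σ) sin(nη).
Reading off the coefficients: c_1=2, c_3=2, so u(η,σ) = 2exp(-σ)sin(η) + 2exp(-9σ)sin(3η).
Substituting back η = x + τ, σ = τ: θ(x,τ) = u(x + τ, τ).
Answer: θ(x, τ) = 2exp(-τ)sin(x + τ) + 2exp(-9τ)sin(3x + 3τ)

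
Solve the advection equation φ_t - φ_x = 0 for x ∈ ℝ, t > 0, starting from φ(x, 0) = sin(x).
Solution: By characteristics (dx/dt = -1), φ(x,t) = f(x + t) with f = φ(·, 0).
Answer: φ(x, t) = sin(t + x)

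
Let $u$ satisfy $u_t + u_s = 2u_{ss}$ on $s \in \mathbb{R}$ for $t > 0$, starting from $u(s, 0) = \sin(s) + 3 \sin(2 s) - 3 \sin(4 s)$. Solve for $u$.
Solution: Change to a moving frame: let $\eta = s - t$, $\sigma = t$ and write $u(s,t) = w(\eta,\sigma)$.
By the chain rule $u_t = w_{\sigma} - w_{\eta}$, $u_s = w_{\eta}$, $u_{ss} = w_{\eta\eta}$.
Then $u_t + u_s = w_{\sigma}$: the advection term cancels and the PDE becomes the heat equation $w_{\sigma} = 2w_{\eta\eta}$ on $\eta \in \mathbb{R}$.
Initial data: $w(\eta,0) = u(\eta,0) = \sin(\eta) + 3 \sin(2 \eta) - 3 \sin(4 \eta)$.
On $\eta \in \mathbb{R}$ each mode satisfies $(\sin(n\eta))'' = -n^2 \sin(n\eta)$, so $e^{-2n^2\sigma} \sin(n\eta)$ solves the heat equation; by superposition $w(\eta,\sigma) = \sum c_n e^{-2n^2\sigma} \sin(n\eta)$.
Reading off the coefficients: $c_1=1, c_2=3, c_4=-3$, so $w(\eta,\sigma) = e^{-2 \sigma} \sin(\eta) + 3 e^{-8 \sigma} \sin(2 \eta) - 3 e^{-32 \sigma} \sin(4 \eta)$.
Substituting back $\eta = s - t$, $\sigma = t$: $u(s,t) = w(s - t, t)$.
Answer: $u(s, t) = e^{-2 t} \sin(s - t) + 3 e^{-8 t} \sin(2 s - 2 t) - 3 e^{-32 t} \sin(4 s - 4 t)$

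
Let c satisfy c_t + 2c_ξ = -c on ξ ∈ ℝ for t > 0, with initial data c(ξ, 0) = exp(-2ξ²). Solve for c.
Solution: Substitute c = exp(-t)u.
Then c_t = exp(-t)(u_t - u), c_ξ = exp(-t)u_ξ; substituting and dividing by exp(-t), the lower-order terms cancel: u_t + 2u_ξ = 0 (standard advection equation).
Data for u: u(ξ,0) = c(ξ,0) = exp(-2ξ²).
By characteristics (dξ/dt = 2), u(ξ,t) = f(ξ - 2t) with f = u(·, 0).
So u(ξ,t) = exp(-2(-2t + ξ)²), and c(ξ,t) = exp(-t)u(ξ,t).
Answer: c(ξ, t) = exp(-t)exp(-2(-2t + ξ)²)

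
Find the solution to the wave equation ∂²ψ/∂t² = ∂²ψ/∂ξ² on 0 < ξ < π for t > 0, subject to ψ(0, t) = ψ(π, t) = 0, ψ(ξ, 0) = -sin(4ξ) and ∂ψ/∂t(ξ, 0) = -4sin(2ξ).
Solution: Separating variables: ψ = Σ [A_n cos(ω_n t) + B_n sin(ω_n t)] sin(nξ), ω_n = n. From ICs (B_n = velocity coefficient / ω_n): A_4=-1, B_2=-2.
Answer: ψ(ξ, t) = -2sin(2t)sin(2ξ) - sin(4ξ)cos(4t)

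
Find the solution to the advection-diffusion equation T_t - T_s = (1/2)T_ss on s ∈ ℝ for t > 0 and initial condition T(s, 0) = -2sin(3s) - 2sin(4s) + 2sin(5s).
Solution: Moving frame: η = s + t, σ = t, T = u(η,σ), so T_t = u_σ + u_η and T_ss = u_ηη.
Hence T_t - T_s = u_σ and the PDE becomes the heat equation u_σ = (1/2)u_ηη on η ∈ ℝ.
Initial data: u(η,0) = T(η,0) = -2sin(3η) - 2sin(4η) + 2sin(5η). Each mode sin(nη) decays as exp(-n²σ/2) on ℝ, so u(η,σ) = Σ c_n exp(-n²σ/2) sin(nη) with c_3=-2, c_4=-2, c_5=2: u(η,σ) = -2exp(-8σ)sin(4η) - 2exp(-9σ/2)sin(3η) + 2exp(-25σ/2)sin(5η).
Substituting back: T(s,t) = u(s + t, t).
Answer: T(s, t) = -2exp(-8t)sin(4s + 4t) - 2exp(-9t/2)sin(3s + 3t) + 2exp(-25t/2)sin(5s + 5t)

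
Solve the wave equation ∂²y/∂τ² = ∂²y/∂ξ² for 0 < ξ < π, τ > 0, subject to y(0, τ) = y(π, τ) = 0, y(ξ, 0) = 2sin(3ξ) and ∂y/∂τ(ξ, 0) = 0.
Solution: Using separation of variables y = X(ξ)T(τ):
Eigenfunctions: sin(nξ), n = 1, 2, 3, ...
General solution: y(ξ, τ) = Σ [A_n cos(n τ) + B_n sin(n τ)] sin(nξ)
From y(ξ,0) = 2sin(3ξ): A_3=2. From y_τ(ξ,0) = 0: all B_n = 0.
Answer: y(ξ, τ) = 2sin(3ξ)cos(3τ)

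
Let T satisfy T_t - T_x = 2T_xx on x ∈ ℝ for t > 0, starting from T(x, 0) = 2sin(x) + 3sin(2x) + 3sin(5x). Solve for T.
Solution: Change to a moving frame: let η = x + t, σ = t and write T(x,t) = u(η,σ).
By the chain rule T_t = u_σ + u_η, T_x = u_η, T_xx = u_ηη.
Then T_t - T_x = u_σ: the advection term cancels and the PDE becomes the heat equation u_σ = 2u_ηη on η ∈ ℝ.
Initial data: u(η,0) = T(η,0) = 2sin(η) + 3sin(2η) + 3sin(5η).
On η ∈ ℝ each mode satisfies (sin(nη))″ = -n² sin(nη), so exp(-2n²σ) sin(nη) solves the heat equation; by superposition u(η,σ) = Σ c_n exp(-2n²σ) sin(nη).
Reading off the coefficients: c_1=2, c_2=3, c_5=3, so u(η,σ) = 2exp(-2σ)sin(η) + 3exp(-8σ)sin(2η) + 3exp(-50σ)sin(5η).
Substituting back η = x + t, σ = t: T(x,t) = u(x + t, t).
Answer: T(x, t) = 2exp(-2t)sin(t + x) + 3exp(-8t)sin(2t + 2x) + 3exp(-50t)sin(5t + 5x)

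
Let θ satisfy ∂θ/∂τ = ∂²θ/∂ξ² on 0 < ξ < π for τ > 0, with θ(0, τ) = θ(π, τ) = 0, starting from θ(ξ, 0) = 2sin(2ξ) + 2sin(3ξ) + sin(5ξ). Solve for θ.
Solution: Separating variables: θ = Σ c_n exp(-n²τ) sin(nξ). From θ(ξ,0) = 2sin(2ξ) + 2sin(3ξ) + sin(5ξ): c_2=2, c_3=2, c_5=1.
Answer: θ(ξ, τ) = 2exp(-4τ)sin(2ξ) + 2exp(-9τ)sin(3ξ) + exp(-25τ)sin(5ξ)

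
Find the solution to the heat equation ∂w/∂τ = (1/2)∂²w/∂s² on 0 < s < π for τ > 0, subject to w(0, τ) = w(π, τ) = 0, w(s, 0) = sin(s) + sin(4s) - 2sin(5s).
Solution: Using separation of variables w = X(s)T(τ):
Eigenfunctions: sin(ns), n = 1, 2, 3, ...
General solution: w(s, τ) = Σ c_n sin(ns) exp(-n² τ/2)
Matching w(s,0) = sin(s) + sin(4s) - 2sin(5s) term by term: c_1=1, c_4=1, c_5=-2.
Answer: w(s, τ) = exp(-8τ)sin(4s) + exp(-τ/2)sin(s) - 2exp(-25τ/2)sin(5s)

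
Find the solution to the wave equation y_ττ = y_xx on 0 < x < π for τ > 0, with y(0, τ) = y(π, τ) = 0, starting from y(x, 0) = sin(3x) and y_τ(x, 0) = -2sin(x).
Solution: Using separation of variables y = X(x)T(τ):
Eigenfunctions: sin(nx), n = 1, 2, 3, ...
General solution: y(x, τ) = Σ [A_n cos(n τ) + B_n sin(n τ)] sin(nx)
From y(x,0) = sin(3x): A_3=1. From y_τ(x,0) = -2sin(x), using y_τ(x,0) = Σ ω_n B_n sin(nx) with ω_n = n: B_1 = (-2)/1 = -2.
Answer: y(x, τ) = -2sin(x)sin(τ) + sin(3x)cos(3τ)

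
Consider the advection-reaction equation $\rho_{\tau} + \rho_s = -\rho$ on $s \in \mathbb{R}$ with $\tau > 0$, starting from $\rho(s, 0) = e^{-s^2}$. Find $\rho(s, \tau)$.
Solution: Substitute $\rho = e^{-\tau}u$, i.e. $u = e^{\tau}\rho$.
By the product rule, $\rho_{\tau} = e^{-\tau}(u_{\tau} - u)$, $\rho_s = e^{-\tau}u_s$.
Substituting into the PDE and dividing by $e^{-\tau}$: $u_{\tau} - u + u_s = -u$.
The lower-order terms cancel, leaving the standard advection equation $u_{\tau} + u_s = 0$.
Initial data for $u$: $u(s,0) = \rho(s,0) = e^{-s^2}$.
Solve for $u$:
  By method of characteristics (waves move right with speed 1):
  Along characteristics $s - \tau =$ const, $u$ is constant, so $u(s,\tau) = f(s - \tau)$ with $f = u( \cdot , 0)$.
Hence $u(s,\tau) = e^{-(s - \tau)^2}$.
Transform back: $\rho(s,\tau) = e^{-\tau}u(s,\tau)$.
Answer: $\rho(s, \tau) = e^{-\tau} e^{-(-\tau + s)^2}$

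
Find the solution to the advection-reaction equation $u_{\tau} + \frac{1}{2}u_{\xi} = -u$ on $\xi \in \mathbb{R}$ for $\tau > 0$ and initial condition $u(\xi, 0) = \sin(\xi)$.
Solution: Substitute $u = e^{-\tau}w$.
Then $u_{\tau} = e^{-\tau}(w_{\tau} - w)$, $u_{\xi} = e^{-\tau}w_{\xi}$; substituting and dividing by $e^{-\tau}$, the lower-order terms cancel: $w_{\tau} + \frac{1}{2}w_{\xi} = 0$ (standard advection equation).
Data for $w$: $w(\xi,0) = u(\xi,0) = \sin(\xi)$.
By characteristics ($d\xi/d\tau = 1/2$), $w(\xi,\tau) = f(\xi - \frac{1}{2}\tau)$ with $f = w( \cdot , 0)$.
So $w(\xi,\tau) = \sin(\xi - \tau/2)$, and $u(\xi,\tau) = e^{-\tau}w(\xi,\tau)$.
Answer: $u(\xi, \tau) = - e^{-\tau} \sin(\tau/2 - \xi)$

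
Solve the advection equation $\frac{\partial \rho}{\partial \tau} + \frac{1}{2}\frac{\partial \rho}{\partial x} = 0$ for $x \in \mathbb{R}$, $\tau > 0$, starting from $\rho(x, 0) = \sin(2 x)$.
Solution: By method of characteristics (waves move right with speed 1/2):
Along characteristics $x - \frac{1}{2}\tau =$ const, $\rho$ is constant, so $\rho(x,\tau) = f(x - \frac{1}{2}\tau)$ with $f = \rho( \cdot , 0)$.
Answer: $\rho(x, \tau) = - \sin(\tau - 2 x)$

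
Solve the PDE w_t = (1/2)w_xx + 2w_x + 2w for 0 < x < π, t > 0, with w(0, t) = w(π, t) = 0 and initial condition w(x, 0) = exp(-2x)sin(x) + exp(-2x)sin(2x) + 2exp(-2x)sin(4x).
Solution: Substitute w = exp(-2x)u.
Then w_x = exp(-2x)(u_x - 2u), w_xx = exp(-2x)(u_xx - 4u_x + 4u), w_t = exp(-2x)u_t; substituting and dividing by exp(-2x), the lower-order terms cancel: u_t = (1/2)u_xx (standard heat equation).
Data for u: u(x,0) = exp(2x)w(x,0) = sin(x) + sin(2x) + 2sin(4x). The boundary conditions carry over: u(0,t) = u(π,t) = 0.
Separating variables: u = Σ c_n exp(-n²t/2) sin(nx). From u(x,0) = sin(x) + sin(2x) + 2sin(4x): c_1=1, c_2=1, c_4=2.
So u(x,t) = exp(-2t)sin(2x) + 2exp(-8t)sin(4x) + exp(-t/2)sin(x), and w(x,t) = exp(-2x)u(x,t).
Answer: w(x, t) = exp(-2t)exp(-2x)sin(2x) + 2exp(-8t)exp(-2x)sin(4x) + exp(-t/2)exp(-2x)sin(x)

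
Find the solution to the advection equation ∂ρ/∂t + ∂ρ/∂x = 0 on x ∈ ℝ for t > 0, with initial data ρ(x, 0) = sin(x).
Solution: By characteristics (dx/dt = 1), ρ(x,t) = f(x - t) with f = ρ(·, 0).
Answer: ρ(x, t) = -sin(t - x)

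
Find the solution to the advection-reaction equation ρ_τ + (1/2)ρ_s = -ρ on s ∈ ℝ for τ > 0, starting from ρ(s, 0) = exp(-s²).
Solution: Substitute ρ = exp(-τ)u.
Then ρ_τ = exp(-τ)(u_τ - u), ρ_s = exp(-τ)u_s; substituting and dividing by exp(-τ), the lower-order terms cancel: u_τ + (1/2)u_s = 0 (standard advection equation).
Data for u: u(s,0) = ρ(s,0) = exp(-s²).
By characteristics (ds/dτ = 1/2), u(s,τ) = f(s - (1/2)τ) with f = u(·, 0).
So u(s,τ) = exp(-(s - τ/2)²), and ρ(s,τ) = exp(-τ)u(s,τ).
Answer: ρ(s, τ) = exp(-τ)exp(-(s - τ/2)²)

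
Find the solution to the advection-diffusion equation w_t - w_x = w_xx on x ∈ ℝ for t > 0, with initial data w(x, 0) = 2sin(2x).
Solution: Change to a moving frame: let η = x + t, σ = t and write w(x,t) = u(η,σ).
By the chain rule w_t = u_σ + u_η, w_x = u_η, w_xx = u_ηη.
Then w_t - w_x = u_σ: the advection term cancels and the PDE becomes the heat equation u_σ = u_ηη on η ∈ ℝ.
Initial data: u(η,0) = w(η,0) = 2sin(2η).
On η ∈ ℝ each mode satisfies (sin(nη))″ = -n² sin(nη), so exp(-n²σ) sin(nη) solves the heat equation; by superposition u(η,σ) = Σ c_n exp(-n²σ) sin(nη).
Reading off the coefficients: c_2=2, so u(η,σ) = 2exp(-4σ)sin(2η).
Substituting back η = x + t, σ = t: w(x,t) = u(x + t, t).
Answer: w(x, t) = 2exp(-4t)sin(2t + 2x)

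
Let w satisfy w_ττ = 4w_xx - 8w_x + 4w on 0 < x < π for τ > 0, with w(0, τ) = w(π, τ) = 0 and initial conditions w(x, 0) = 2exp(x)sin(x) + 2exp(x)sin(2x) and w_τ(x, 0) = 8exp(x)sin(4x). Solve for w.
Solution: Substitute w = exp(x)u.
Then w_x = exp(x)(u_x + u), w_xx = exp(x)(u_xx + 2u_x + u), w_ττ = exp(x)u_ττ; substituting and dividing by exp(x), the lower-order terms cancel: u_ττ = 4u_xx (standard wave equation).
Data for u: u(x,0) = exp(-x)w(x,0) = 2sin(x) + 2sin(2x); u_τ(x,0) = exp(-x)w_τ(x,0) = 8sin(4x). The boundary conditions carry over: u(0,τ) = u(π,τ) = 0.
Separating variables: u = Σ [A_n cos(ω_n τ) + B_n sin(ω_n τ)] sin(nx), ω_n = 2n. From ICs (B_n = velocity coefficient / ω_n): A_1=2, A_2=2, B_4=1.
So u(x,τ) = 2sin(x)cos(2τ) + 2sin(2x)cos(4τ) + sin(4x)sin(8τ), and w(x,τ) = exp(x)u(x,τ).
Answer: w(x, τ) = 2exp(x)sin(x)cos(2τ) + 2exp(x)sin(2x)cos(4τ) + exp(x)sin(4x)sin(8τ)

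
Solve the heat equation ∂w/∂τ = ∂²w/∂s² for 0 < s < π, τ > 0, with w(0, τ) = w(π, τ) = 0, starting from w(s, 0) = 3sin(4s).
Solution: Separating variables: w = Σ c_n exp(-n²τ) sin(ns). From w(s,0) = 3sin(4s): c_4=3.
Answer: w(s, τ) = 3exp(-16τ)sin(4s)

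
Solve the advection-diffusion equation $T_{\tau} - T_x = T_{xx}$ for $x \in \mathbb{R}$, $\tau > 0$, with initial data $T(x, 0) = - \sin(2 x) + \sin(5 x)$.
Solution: Moving frame: $\eta = x + \tau$, $\sigma = \tau$, $T = u(\eta,\sigma)$, so $T_{\tau} = u_{\sigma} + u_{\eta}$ and $T_{xx} = u_{\eta\eta}$.
Hence $T_{\tau} - T_x = u_{\sigma}$ and the PDE becomes the heat equation $u_{\sigma} = u_{\eta\eta}$ on $\eta \in \mathbb{R}$.
Initial data: $u(\eta,0) = T(\eta,0) = - \sin(2 \eta) + \sin(5 \eta)$. Each mode $\sin(n\eta)$ decays as $e^{-n^2\sigma}$ on $\mathbb{R}$, so $u(\eta,\sigma) = \sum c_n e^{-n^2\sigma} \sin(n\eta)$ with $c_2=-1, c_5=1$: $u(\eta,\sigma) = - e^{-4 \sigma} \sin(2 \eta) + e^{-25 \sigma} \sin(5 \eta)$.
Substituting back: $T(x,\tau) = u(x + \tau, \tau)$.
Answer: $T(x, \tau) = - e^{-4 \tau} \sin(2 \tau + 2 x) + e^{-25 \tau} \sin(5 \tau + 5 x)$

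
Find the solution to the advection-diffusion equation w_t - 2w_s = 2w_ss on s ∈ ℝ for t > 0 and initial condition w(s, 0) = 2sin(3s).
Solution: Change to a moving frame: let η = s + 2t, σ = t and write w(s,t) = u(η,σ).
By the chain rule w_t = u_σ + 2u_η, w_s = u_η, w_ss = u_ηη.
Then w_t - 2w_s = u_σ: the advection term cancels and the PDE becomes the heat equation u_σ = 2u_ηη on η ∈ ℝ.
Initial data: u(η,0) = w(η,0) = 2sin(3η).
On η ∈ ℝ each mode satisfies (sin(nη))″ = -n² sin(nη), so exp(-2n²σ) sin(nη) solves the heat equation; by superposition u(η,σ) = Σ c_n exp(-2n²σ) sin(nη).
Reading off the coefficients: c_3=2, so u(η,σ) = 2exp(-18σ)sin(3η).
Substituting back η = s + 2t, σ = t: w(s,t) = u(s + 2t, t).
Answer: w(s, t) = 2exp(-18t)sin(3s + 6t)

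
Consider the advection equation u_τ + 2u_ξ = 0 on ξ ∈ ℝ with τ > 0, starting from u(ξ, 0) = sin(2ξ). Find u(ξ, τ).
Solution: By method of characteristics (waves move right with speed 2):
Along characteristics ξ - 2τ = const, u is constant, so u(ξ,τ) = f(ξ - 2τ) with f = u(·, 0).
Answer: u(ξ, τ) = sin(2ξ - 4τ)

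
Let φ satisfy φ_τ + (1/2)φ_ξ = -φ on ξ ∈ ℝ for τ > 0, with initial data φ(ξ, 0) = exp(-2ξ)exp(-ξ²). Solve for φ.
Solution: Substitute φ = exp(-2ξ)u.
Then φ_ξ = exp(-2ξ)(u_ξ - 2u), φ_τ = exp(-2ξ)u_τ; substituting and dividing by exp(-2ξ), the lower-order terms cancel: u_τ + (1/2)u_ξ = 0 (standard advection equation).
Data for u: u(ξ,0) = exp(2ξ)φ(ξ,0) = exp(-ξ²).
By characteristics (dξ/dτ = 1/2), u(ξ,τ) = f(ξ - (1/2)τ) with f = u(·, 0).
So u(ξ,τ) = exp(-(ξ - τ/2)²), and φ(ξ,τ) = exp(-2ξ)u(ξ,τ).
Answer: φ(ξ, τ) = exp(-2ξ)exp(-(ξ - τ/2)²)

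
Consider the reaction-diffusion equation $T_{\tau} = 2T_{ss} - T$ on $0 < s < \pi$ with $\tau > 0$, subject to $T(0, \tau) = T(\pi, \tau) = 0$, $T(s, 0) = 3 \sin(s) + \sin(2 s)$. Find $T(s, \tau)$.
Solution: Substitute $T = e^{-\tau}u$.
Then $T_{\tau} = e^{-\tau}(u_{\tau} - u)$, $T_{ss} = e^{-\tau}u_{ss}$; substituting and dividing by $e^{-\tau}$, the lower-order terms cancel: $u_{\tau} = 2u_{ss}$ (standard heat equation).
Data for $u$: $u(s,0) = T(s,0) = 3 \sin(s) + \sin(2 s)$. The boundary conditions carry over: $u(0,\tau) = u(\pi,\tau) = 0$.
Separating variables: $u = \sum c_n e^{-2n^2\tau} \sin(ns)$. From $u(s,0) = 3 \sin(s) + \sin(2 s)$: $c_1=3, c_2=1$.
So $u(s,\tau) = 3 e^{-2 \tau} \sin(s) + e^{-8 \tau} \sin(2 s)$, and $T(s,\tau) = e^{-\tau}u(s,\tau)$.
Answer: $T(s, \tau) = 3 e^{-3 \tau} \sin(s) + e^{-9 \tau} \sin(2 s)$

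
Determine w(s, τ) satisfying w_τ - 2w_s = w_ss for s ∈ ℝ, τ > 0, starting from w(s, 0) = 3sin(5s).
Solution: Change to a moving frame: let η = s + 2τ, σ = τ and write w(s,τ) = u(η,σ).
By the chain rule w_τ = u_σ + 2u_η, w_s = u_η, w_ss = u_ηη.
Then w_τ - 2w_s = u_σ: the advection term cancels and the PDE becomes the heat equation u_σ = u_ηη on η ∈ ℝ.
Initial data: u(η,0) = w(η,0) = 3sin(5η).
On η ∈ ℝ each mode satisfies (sin(nη))″ = -n² sin(nη), so exp(-n²σ) sin(nη) solves the heat equation; by superposition u(η,σ) = Σ c_n exp(-n²σ) sin(nη).
Reading off the coefficients: c_5=3, so u(η,σ) = 3exp(-25σ)sin(5η).
Substituting back η = s + 2τ, σ = τ: w(s,τ) = u(s + 2τ, τ).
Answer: w(s, τ) = 3exp(-25τ)sin(5s + 10τ)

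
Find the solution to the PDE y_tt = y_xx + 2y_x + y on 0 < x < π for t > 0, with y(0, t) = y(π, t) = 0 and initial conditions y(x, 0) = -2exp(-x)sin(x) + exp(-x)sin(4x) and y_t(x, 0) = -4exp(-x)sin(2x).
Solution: Substitute y = exp(-x)u.
Then y_x = exp(-x)(u_x - u), y_xx = exp(-x)(u_xx - 2u_x + u), y_tt = exp(-x)u_tt; substituting and dividing by exp(-x), the lower-order terms cancel: u_tt = u_xx (standard wave equation).
Data for u: u(x,0) = exp(x)y(x,0) = -2sin(x) + sin(4x); u_t(x,0) = exp(x)y_t(x,0) = -4sin(2x). The boundary conditions carry over: u(0,t) = u(π,t) = 0.
Separating variables: u = Σ [A_n cos(ω_n t) + B_n sin(ω_n t)] sin(nx), ω_n = n. From ICs (B_n = velocity coefficient / ω_n): A_1=-2, A_4=1, B_2=-2.
So u(x,t) = -2sin(2t)sin(2x) - 2sin(x)cos(t) + sin(4x)cos(4t), and y(x,t) = exp(-x)u(x,t).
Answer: y(x, t) = -2exp(-x)sin(2t)sin(2x) - 2exp(-x)sin(x)cos(t) + exp(-x)sin(4x)cos(4t)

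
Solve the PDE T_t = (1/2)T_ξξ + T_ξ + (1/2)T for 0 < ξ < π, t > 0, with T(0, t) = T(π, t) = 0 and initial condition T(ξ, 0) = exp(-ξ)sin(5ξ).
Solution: Substitute T = exp(-ξ)u.
Then T_ξ = exp(-ξ)(u_ξ - u), T_ξξ = exp(-ξ)(u_ξξ - 2u_ξ + u), T_t = exp(-ξ)u_t; substituting and dividing by exp(-ξ), the lower-order terms cancel: u_t = (1/2)u_ξξ (standard heat equation).
Data for u: u(ξ,0) = exp(ξ)T(ξ,0) = sin(5ξ). The boundary conditions carry over: u(0,t) = u(π,t) = 0.
Separating variables: u = Σ c_n exp(-n²t/2) sin(nξ). From u(ξ,0) = sin(5ξ): c_5=1.
So u(ξ,t) = exp(-25t/2)sin(5ξ), and T(ξ,t) = exp(-ξ)u(ξ,t).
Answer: T(ξ, t) = exp(-25t/2)exp(-ξ)sin(5ξ)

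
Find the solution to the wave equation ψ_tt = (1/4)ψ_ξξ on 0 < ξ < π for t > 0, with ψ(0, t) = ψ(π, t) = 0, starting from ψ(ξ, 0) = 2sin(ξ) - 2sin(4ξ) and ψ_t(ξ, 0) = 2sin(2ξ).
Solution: Separating variables: ψ = Σ [A_n cos(ω_n t) + B_n sin(ω_n t)] sin(nξ), ω_n = n/2. From ICs (B_n = velocity coefficient / ω_n): A_1=2, A_4=-2, B_2=2.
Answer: ψ(ξ, t) = 2sin(t)sin(2ξ) + 2sin(ξ)cos(t/2) - 2sin(4ξ)cos(2t)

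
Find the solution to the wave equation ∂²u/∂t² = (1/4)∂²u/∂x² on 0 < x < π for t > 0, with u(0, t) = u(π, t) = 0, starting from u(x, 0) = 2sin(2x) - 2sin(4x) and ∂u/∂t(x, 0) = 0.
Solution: Using separation of variables u = X(x)T(t):
Eigenfunctions: sin(nx), n = 1, 2, 3, ...
General solution: u(x, t) = Σ [A_n cos(n t/2) + B_n sin(n t/2)] sin(nx)
From u(x,0) = 2sin(2x) - 2sin(4x): A_2=2, A_4=-2. From u_t(x,0) = 0: all B_n = 0.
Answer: u(x, t) = 2sin(2x)cos(t) - 2sin(4x)cos(2t)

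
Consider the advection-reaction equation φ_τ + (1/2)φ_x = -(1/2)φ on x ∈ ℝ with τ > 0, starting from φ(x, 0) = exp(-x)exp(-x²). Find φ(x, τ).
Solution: Substitute φ = exp(-x)u.
Then φ_x = exp(-x)(u_x - u), φ_τ = exp(-x)u_τ; substituting and dividing by exp(-x), the lower-order terms cancel: u_τ + (1/2)u_x = 0 (standard advection equation).
Data for u: u(x,0) = exp(x)φ(x,0) = exp(-x²).
By characteristics (dx/dτ = 1/2), u(x,τ) = f(x - (1/2)τ) with f = u(·, 0).
So u(x,τ) = exp(-(x - τ/2)²), and φ(x,τ) = exp(-x)u(x,τ).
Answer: φ(x, τ) = exp(-x)exp(-(x - τ/2)²)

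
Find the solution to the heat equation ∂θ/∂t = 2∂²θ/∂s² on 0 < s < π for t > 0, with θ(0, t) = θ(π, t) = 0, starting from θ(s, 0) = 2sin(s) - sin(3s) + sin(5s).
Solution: Using separation of variables θ = X(s)G(t):
Eigenfunctions: sin(ns), n = 1, 2, 3, ...
General solution: θ(s, t) = Σ c_n sin(ns) exp(-2n² t)
Matching θ(s,0) = 2sin(s) - sin(3s) + sin(5s) term by term: c_1=2, c_3=-1, c_5=1.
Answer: θ(s, t) = 2exp(-2t)sin(s) - exp(-18t)sin(3s) + exp(-50t)sin(5s)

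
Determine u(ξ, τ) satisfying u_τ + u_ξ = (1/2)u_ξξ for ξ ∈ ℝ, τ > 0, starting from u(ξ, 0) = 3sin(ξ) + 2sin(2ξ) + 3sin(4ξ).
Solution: Moving frame: η = ξ - τ, σ = τ, u = w(η,σ), so u_τ = w_σ - w_η and u_ξξ = w_ηη.
Hence u_τ + u_ξ = w_σ and the PDE becomes the heat equation w_σ = (1/2)w_ηη on η ∈ ℝ.
Initial data: w(η,0) = u(η,0) = 3sin(η) + 2sin(2η) + 3sin(4η). Each mode sin(nη) decays as exp(-n²σ/2) on ℝ, so w(η,σ) = Σ c_n exp(-n²σ/2) sin(nη) with c_1=3, c_2=2, c_4=3: w(η,σ) = 2exp(-2σ)sin(2η) + 3exp(-8σ)sin(4η) + 3exp(-σ/2)sin(η).
Substituting back: u(ξ,τ) = w(ξ - τ, τ).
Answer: u(ξ, τ) = 2exp(-2τ)sin(2ξ - 2τ) + 3exp(-8τ)sin(4ξ - 4τ) + 3exp(-τ/2)sin(ξ - τ)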